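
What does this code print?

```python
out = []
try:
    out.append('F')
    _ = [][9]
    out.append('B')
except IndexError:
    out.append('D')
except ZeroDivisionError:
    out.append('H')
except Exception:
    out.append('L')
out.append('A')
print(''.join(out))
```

Execution trace: 'F' (try body) → 'D' (except IndexError) → 'A' (after the try/except). Output: FDA

Answer: FDA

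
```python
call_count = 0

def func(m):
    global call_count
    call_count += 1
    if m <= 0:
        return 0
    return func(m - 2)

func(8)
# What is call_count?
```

Linear recursion stepping by 2: 5 calls from m=8 down to ≤0.

Answer: 5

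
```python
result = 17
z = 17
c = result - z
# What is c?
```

Trace:
`result = 17` → result = 17
`z = 17` → z = 17
`c = result - z` → c = 0
So c = 0

Answer: 0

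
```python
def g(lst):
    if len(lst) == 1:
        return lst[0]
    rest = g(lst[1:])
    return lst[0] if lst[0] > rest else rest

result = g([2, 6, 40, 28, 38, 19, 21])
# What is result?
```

Recursive max over [2, 6, 40, 28, 38, 19, 21] = 40

Answer: 40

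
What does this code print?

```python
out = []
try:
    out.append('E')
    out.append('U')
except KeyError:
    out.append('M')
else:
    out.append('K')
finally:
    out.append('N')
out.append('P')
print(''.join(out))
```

Execution trace: 'E' (try body) → 'U' (try body, no exception) → 'K' (else) → 'N' (finally) → 'P' (after the try/except). Output: EUKNP

Answer: EUKNP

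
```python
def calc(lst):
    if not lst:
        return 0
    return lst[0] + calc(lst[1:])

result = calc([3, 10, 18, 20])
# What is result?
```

3 + 10 + 18 + 20 + 0 = 51

Answer: 51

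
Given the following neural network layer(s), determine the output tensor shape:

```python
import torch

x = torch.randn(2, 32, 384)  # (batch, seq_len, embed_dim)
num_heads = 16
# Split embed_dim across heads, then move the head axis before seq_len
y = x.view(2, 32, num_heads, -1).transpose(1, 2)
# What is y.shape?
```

Input: (2, 32, 384) -> head_dim = 384 // 16 = 24; after view: (2, 32, 16, 24) -> after transpose(1, 2): (2, 16, 32, 24) -> Output: (2, 16, 32, 24)

Answer: (2, 16, 32, 24)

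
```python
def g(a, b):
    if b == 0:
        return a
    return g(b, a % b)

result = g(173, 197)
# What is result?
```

g(173, 197) -> g(197, 173) -> g(173, 24) -> g(24, 5) -> g(5, 4) -> g(4, 1) -> g(1, 0) -> 1

Answer: 1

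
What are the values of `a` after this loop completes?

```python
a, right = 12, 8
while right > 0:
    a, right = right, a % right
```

GCD of 12 and 8
`a` takes the values: 12 → 8 → 4

Answer: 4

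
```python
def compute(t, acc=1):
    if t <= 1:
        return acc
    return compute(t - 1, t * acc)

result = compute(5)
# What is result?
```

Accumulator trace (n, acc): (5, 1) -> (4, 5) -> (3, 20) -> (2, 60) -> (1, 120) -> return 120

Answer: 120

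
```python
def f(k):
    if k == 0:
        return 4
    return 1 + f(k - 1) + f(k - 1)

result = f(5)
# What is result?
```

f(k) = 1 + 2·f(k-1), f(0)=4. Closed form: (4+1)·2^5 - 1 = 159.

Answer: 159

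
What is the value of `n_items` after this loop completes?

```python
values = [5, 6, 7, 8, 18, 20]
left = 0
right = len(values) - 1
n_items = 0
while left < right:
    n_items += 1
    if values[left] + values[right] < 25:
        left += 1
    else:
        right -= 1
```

Steps to find pair summing to 25
`n_items` takes the values: 0 → 1 → 2 → 3 → 4 → 5

Answer: 5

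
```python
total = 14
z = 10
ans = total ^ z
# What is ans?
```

Trace:
`total = 14` → total = 14
`z = 10` → z = 10
`ans = total ^ z` → ans = 4
So ans = 4

Answer: 4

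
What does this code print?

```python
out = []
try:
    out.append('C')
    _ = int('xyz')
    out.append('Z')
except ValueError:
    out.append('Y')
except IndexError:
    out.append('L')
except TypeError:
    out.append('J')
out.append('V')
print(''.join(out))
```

Execution trace: 'C' (try body) → 'Y' (except ValueError) → 'V' (after the try/except). Output: CYV

Answer: CYV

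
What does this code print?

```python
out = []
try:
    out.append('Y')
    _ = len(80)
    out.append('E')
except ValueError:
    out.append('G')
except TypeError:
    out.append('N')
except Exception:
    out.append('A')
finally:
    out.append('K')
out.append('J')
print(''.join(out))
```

Execution trace: 'Y' (try body) → 'N' (except TypeError) → 'K' (finally) → 'J' (after the try/except). Output: YNKJ

Answer: YNKJ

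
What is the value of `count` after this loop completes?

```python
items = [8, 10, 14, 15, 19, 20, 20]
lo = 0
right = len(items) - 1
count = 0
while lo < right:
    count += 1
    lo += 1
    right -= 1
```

Iterations until pointers meet (list length 7)
`count` takes the values: 0 → 1 → 2 → 3

Answer: 3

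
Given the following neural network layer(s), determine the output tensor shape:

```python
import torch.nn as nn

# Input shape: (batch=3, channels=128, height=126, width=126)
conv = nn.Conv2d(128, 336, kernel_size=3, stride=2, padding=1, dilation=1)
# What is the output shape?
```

Input: (3, 128, 126, 126) -> Output: (3, 336, 63, 63)

Answer: (3, 336, 63, 63)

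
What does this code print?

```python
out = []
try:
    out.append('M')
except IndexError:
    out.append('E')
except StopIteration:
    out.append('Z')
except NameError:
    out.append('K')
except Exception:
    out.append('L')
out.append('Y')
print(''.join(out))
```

Execution trace: 'M' (try body, no exception) → 'Y' (after the try/except). Output: MY

Answer: MY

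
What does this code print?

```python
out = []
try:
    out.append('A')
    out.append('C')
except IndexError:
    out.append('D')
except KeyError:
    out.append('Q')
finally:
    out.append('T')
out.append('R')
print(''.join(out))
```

Execution trace: 'A' (try body) → 'C' (try body, no exception) → 'T' (finally) → 'R' (after the try/except). Output: ACTR

Answer: ACTR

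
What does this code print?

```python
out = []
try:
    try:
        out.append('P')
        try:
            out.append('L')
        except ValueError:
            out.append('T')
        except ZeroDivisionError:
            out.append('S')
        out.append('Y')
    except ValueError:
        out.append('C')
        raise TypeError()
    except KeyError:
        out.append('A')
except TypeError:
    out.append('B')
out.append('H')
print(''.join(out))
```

Execution trace: 'P' (try body) → 'L' (inner try body, no exception) → 'Y' (try body, no exception) → 'H' (after the try/except). Output: PLYH

Answer: PLYH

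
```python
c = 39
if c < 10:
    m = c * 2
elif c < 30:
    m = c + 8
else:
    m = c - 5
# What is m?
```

Trace:
`c = 39` → c = 39
`if c < 10: ...` → c < 10 is False, c < 30 is False, take else branch → m = 34
So m = 34

Answer: 34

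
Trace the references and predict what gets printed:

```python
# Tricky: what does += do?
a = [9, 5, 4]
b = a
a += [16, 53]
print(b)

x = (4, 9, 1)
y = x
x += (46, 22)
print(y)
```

Key concept: += behavior differs for mutable vs immutable.
Step by step:
`a = [9, 5, 4]` → a = [9, 5, 4]
`b = a` → b = [9, 5, 4] (same object as a)
`a += [16, 53]` → a = [9, 5, 4, 16, 53] (same object as b); b = [9, 5, 4, 16, 53] (same object as a)
`print(b)` → prints [9, 5, 4, 16, 53]
`x = (4, 9, 1)` → x = (4, 9, 1)
`y = x` → y = (4, 9, 1)
`x += (46, 22)` → x = (4, 9, 1, 46, 22)
`print(y)` → prints (4, 9, 1)

Answer:
[9, 5, 4, 16, 53]
(4, 9, 1)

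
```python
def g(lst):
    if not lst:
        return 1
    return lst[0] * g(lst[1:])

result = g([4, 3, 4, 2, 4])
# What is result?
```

Product over [4, 3, 4, 2, 4] = 4 * 3 * 4 * 2 * 4 = 384

Answer: 384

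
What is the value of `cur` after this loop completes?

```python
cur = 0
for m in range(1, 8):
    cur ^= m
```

XOR of 1 to 7
`cur` takes the values: 0 → 1 → 3 → 0 → 4 → 1 → 7 → 0

Answer: 0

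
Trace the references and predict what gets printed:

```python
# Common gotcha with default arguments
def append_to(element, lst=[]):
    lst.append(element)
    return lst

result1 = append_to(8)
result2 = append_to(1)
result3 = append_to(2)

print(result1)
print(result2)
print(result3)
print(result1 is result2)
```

Key concept: mutable default argument gotcha.
Step by step:
`result1 = append_to(8)` → result1 = [8]
`result2 = append_to(1)` → result1 = [8, 1] (same object as result2); result2 = [8, 1] (same object as result1)
`result3 = append_to(2)` → result1 = [8, 1, 2] (same object as result2, result3); result2 = [8, 1, 2] (same object as result1, result3); result3 = [8, 1, 2] (same object as result1, result2)
`print(result1)` → prints [8, 1, 2]
`print(result2)` → prints [8, 1, 2]
`print(result3)` → prints [8, 1, 2]
`print(result1 is result2)` → prints True

Answer:
[8, 1, 2]
[8, 1, 2]
[8, 1, 2]
True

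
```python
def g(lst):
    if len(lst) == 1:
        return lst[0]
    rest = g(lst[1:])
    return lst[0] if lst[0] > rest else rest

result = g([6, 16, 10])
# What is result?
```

Recursive max over [6, 16, 10] = 16

Answer: 16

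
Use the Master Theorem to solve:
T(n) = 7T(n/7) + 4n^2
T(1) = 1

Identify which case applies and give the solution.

a=7, b=7, f(n)=4n^2. log_7(7) = 1. Since c=2 > 1 and the regularity condition holds (7(n/7)^2 = (7/7^2)n^2 with 7/7^2 < 1), Case 3 applies: T(n) = Θ(f(n)) = O(n^2).

Answer: O(n^2) - Case 3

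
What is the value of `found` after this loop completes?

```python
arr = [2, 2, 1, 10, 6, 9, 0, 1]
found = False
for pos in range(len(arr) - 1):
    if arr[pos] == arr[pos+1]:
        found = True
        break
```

Check consecutive duplicates in [2, 2, 1, 10, 6, 9, 0, 1]
`found` takes the values: False → True

Answer: True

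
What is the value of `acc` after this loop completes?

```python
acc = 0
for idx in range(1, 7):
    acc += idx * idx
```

Sum of squares 1² to 6² = 91
`acc` takes the values: 0 → 1 → 5 → 14 → 30 → 55 → 91

Answer: 91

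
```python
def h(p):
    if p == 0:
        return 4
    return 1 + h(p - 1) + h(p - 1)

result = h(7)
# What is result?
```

h(p) = 1 + 2·h(p-1), h(0)=4. Closed form: (4+1)·2^7 - 1 = 639.

Answer: 639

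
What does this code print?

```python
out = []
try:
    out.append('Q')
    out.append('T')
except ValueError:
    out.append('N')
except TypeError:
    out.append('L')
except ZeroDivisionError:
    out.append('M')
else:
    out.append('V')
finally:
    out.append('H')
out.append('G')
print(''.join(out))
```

Execution trace: 'Q' (try body) → 'T' (try body, no exception) → 'V' (else) → 'H' (finally) → 'G' (after the try/except). Output: QTVHG

Answer: QTVHG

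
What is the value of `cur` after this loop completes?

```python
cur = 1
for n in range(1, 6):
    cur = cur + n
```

Start at 1, add 1 through 5
`cur` takes the values: 1 → 2 → 4 → 7 → 11 → 16

Answer: 16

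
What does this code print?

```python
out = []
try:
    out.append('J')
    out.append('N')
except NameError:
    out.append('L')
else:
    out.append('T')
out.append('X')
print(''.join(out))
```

Execution trace: 'J' (try body) → 'N' (try body, no exception) → 'T' (else) → 'X' (after the try/except). Output: JNTX

Answer: JNTX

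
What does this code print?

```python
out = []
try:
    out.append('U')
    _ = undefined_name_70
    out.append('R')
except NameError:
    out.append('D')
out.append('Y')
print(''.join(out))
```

Execution trace: 'U' (try body) → 'D' (except NameError) → 'Y' (after the try/except). Output: UDY

Answer: UDY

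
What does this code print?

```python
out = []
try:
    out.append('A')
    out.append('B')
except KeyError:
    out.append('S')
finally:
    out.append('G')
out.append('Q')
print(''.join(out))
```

Execution trace: 'A' (try body) → 'B' (try body, no exception) → 'G' (finally) → 'Q' (after the try/except). Output: ABGQ

Answer: ABGQ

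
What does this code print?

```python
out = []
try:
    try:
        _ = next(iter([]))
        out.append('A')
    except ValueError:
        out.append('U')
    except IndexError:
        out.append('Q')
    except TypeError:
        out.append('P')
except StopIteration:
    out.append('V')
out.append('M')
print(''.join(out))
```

Execution trace: 'V' (outer except StopIteration) → 'M' (after the try/except). Output: VM

Answer: VM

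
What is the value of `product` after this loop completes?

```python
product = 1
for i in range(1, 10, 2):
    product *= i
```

Product of 1, 3, 5, ... up to 9
`product` takes the values: 1 → 3 → 15 → 105 → 945

Answer: 945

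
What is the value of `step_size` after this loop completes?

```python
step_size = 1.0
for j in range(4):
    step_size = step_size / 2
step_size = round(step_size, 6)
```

Halving LR 4 times: 1 / 2^4
`step_size` takes the values: 1.0 → 0.5 → 0.25 → 0.125 → 0.0625

Answer: 0.0625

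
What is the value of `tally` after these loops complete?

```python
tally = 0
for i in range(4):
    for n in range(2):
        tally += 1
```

4 * 2 = 8
`tally` takes the values: 0 → 1 → 2 → 3 → 4 → 5 → 6 → 7 → 8

Answer: 8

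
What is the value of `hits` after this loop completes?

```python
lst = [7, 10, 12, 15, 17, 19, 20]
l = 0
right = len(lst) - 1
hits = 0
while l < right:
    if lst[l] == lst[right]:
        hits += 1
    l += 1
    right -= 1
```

Count matching pairs from ends
`hits` takes the values: 0

Answer: 0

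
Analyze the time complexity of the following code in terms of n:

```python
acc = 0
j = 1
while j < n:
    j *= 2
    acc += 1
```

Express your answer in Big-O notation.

Each loop level contributes: log n. Multiplying the contributions gives O(log n).

Answer: O(log n)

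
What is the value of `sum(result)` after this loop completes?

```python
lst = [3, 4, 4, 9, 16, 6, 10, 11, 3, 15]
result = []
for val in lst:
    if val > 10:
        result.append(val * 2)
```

Sum of doubled values > 10
`result` takes the values: [] → [32] → [32, 22] → [32, 22, 30]
So `sum(result)` = 84

Answer: 84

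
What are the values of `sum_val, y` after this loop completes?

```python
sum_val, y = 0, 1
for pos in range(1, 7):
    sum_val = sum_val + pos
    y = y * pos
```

Sum and factorial of 1 to 6
`sum_val, y` takes the values: (0, 1) → (1, 1) → (3, 1) → (3, 2) → (6, 2) → (6, 6) → (10, 6) → (10, 24) → (15, 24) → (15, 120) → (21, 120) → (21, 720)

Answer: 21, 720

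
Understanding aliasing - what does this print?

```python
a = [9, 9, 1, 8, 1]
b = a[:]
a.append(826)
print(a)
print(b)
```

Key concept: slice [:] creates copy.
Step by step:
`a = [9, 9, 1, 8, 1]` → a = [9, 9, 1, 8, 1]
`b = a[:]` → b = [9, 9, 1, 8, 1]
`a.append(826)` → a = [9, 9, 1, 8, 1, 826]
`print(a)` → prints [9, 9, 1, 8, 1, 826]
`print(b)` → prints [9, 9, 1, 8, 1]

Answer:
[9, 9, 1, 8, 1, 826]
[9, 9, 1, 8, 1]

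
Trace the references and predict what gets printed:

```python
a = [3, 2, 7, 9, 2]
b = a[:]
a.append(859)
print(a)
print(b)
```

Key concept: slice [:] creates copy.
Step by step:
`a = [3, 2, 7, 9, 2]` → a = [3, 2, 7, 9, 2]
`b = a[:]` → b = [3, 2, 7, 9, 2]
`a.append(859)` → a = [3, 2, 7, 9, 2, 859]
`print(a)` → prints [3, 2, 7, 9, 2, 859]
`print(b)` → prints [3, 2, 7, 9, 2]

Answer:
[3, 2, 7, 9, 2, 859]
[3, 2, 7, 9, 2]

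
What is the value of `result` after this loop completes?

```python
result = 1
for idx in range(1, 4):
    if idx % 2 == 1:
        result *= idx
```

Product of odd numbers 1 to 3
`result` takes the values: 1 → 3

Answer: 3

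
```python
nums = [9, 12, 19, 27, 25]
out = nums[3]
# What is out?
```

Trace:
`nums = [9, 12, 19, 27, 25]` → nums = [9, 12, 19, 27, 25]
`out = nums[3]` → out = 27
So out = 27

Answer: 27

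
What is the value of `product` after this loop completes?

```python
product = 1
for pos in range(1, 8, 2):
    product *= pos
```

Product of 1, 3, 5, ... up to 7
`product` takes the values: 1 → 3 → 15 → 105

Answer: 105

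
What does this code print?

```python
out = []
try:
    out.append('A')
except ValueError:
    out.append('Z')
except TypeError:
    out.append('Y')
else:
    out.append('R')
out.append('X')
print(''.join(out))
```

Execution trace: 'A' (try body, no exception) → 'R' (else) → 'X' (after the try/except). Output: ARX

Answer: ARX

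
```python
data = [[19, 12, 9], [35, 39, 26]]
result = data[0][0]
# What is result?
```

Trace:
`data = [[19, 12, 9], [35, 39, 26]]` → data = [[19, 12, 9], [35, 39, 26]]
`result = data[0][0]` → result = 19
So result = 19

Answer: 19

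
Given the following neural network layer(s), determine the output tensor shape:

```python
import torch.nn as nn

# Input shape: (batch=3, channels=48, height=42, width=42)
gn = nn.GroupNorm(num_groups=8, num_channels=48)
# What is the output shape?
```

Input: (3, 48, 42, 42) -> Output: (3, 48, 42, 42)

Answer: (3, 48, 42, 42)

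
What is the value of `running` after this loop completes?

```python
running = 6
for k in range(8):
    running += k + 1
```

Start at 6, add 1 to 8 = 42
`running` takes the values: 6 → 7 → 9 → 12 → 16 → 21 → 27 → 34 → 42

Answer: 42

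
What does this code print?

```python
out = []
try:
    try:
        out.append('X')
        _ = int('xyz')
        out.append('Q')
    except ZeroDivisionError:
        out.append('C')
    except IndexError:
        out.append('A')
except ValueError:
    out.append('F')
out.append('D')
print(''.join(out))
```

Execution trace: 'X' (try body) → 'F' (outer except ValueError) → 'D' (after the try/except). Output: XFD

Answer: XFD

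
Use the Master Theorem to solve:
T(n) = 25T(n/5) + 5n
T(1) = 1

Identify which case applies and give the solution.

a=25, b=5, f(n)=5n. log_5(25) = 2. Since c=1 < 2, Case 1 applies: T(n) = Θ(n^log_b(a)) = O(n^2).

Answer: O(n^2) - Case 1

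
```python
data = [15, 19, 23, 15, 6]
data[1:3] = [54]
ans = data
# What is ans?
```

Trace:
`data = [15, 19, 23, 15, 6]` → data = [15, 19, 23, 15, 6]
`data[1:3] = [54]` → data = [15, 54, 15, 6]
`ans = data` → ans = [15, 54, 15, 6]
So ans = [15, 54, 15, 6]

Answer: [15, 54, 15, 6]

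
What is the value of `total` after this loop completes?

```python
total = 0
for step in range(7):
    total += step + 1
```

Start at 0, add 1 to 7 = 28
`total` takes the values: 0 → 1 → 3 → 6 → 10 → 15 → 21 → 28

Answer: 28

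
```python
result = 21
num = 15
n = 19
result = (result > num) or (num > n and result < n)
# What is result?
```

Trace:
`result = 21` → result = 21
`num = 15` → num = 15
`n = 19` → n = 19
`result = (result > num) or (num > n and result < n)` → result = True
So result = True

Answer: True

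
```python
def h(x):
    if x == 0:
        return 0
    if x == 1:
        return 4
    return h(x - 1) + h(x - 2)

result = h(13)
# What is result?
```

Build up from base cases: h(0)=0, h(1)=4, h(2)=4, h(3)=8, h(4)=12, h(5)=20, h(6)=32, ..., h(13)=932

Answer: 932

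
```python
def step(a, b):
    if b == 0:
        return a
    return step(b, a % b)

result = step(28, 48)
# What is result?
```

step(28, 48) -> step(48, 28) -> step(28, 20) -> step(20, 8) -> step(8, 4) -> step(4, 0) -> 4

Answer: 4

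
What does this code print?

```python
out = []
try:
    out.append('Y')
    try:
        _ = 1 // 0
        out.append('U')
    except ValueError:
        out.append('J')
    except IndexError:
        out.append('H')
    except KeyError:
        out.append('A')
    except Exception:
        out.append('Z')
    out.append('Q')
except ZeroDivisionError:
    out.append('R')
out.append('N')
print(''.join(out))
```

Execution trace: 'Y' (try body) → 'Z' (inner except Exception) → 'Q' (try body, no exception) → 'N' (after the try/except). Output: YZQN

Answer: YZQN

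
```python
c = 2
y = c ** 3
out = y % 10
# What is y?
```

Trace:
`c = 2` → c = 2
`y = c ** 3` → y = 8
`out = y % 10` → out = 8
So y = 8

Answer: 8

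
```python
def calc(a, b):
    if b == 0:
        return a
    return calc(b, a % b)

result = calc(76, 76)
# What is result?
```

calc(76, 76) -> calc(76, 0) -> 76

Answer: 76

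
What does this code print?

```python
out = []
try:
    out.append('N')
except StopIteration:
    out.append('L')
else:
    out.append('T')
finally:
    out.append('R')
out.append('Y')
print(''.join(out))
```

Execution trace: 'N' (try body, no exception) → 'T' (else) → 'R' (finally) → 'Y' (after the try/except). Output: NTRY

Answer: NTRY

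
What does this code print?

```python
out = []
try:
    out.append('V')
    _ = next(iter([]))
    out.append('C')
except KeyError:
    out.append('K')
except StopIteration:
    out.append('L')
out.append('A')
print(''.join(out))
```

Execution trace: 'V' (try body) → 'L' (except StopIteration) → 'A' (after the try/except). Output: VLA

Answer: VLA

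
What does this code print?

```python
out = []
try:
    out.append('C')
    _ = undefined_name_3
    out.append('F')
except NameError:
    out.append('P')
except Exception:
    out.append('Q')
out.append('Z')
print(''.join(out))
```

Execution trace: 'C' (try body) → 'P' (except NameError) → 'Z' (after the try/except). Output: CPZ

Answer: CPZ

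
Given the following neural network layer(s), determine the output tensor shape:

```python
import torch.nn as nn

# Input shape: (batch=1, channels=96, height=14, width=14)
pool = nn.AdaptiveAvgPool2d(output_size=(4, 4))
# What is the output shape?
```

Input: (1, 96, 14, 14) -> Output: (1, 96, 4, 4)

Answer: (1, 96, 4, 4)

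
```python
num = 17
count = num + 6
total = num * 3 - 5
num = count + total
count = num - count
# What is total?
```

Trace:
`num = 17` → num = 17
`count = num + 6` → count = 23
`total = num * 3 - 5` → total = 46
`num = count + total` → num = 69
`count = num - count` → count = 46
So total = 46

Answer: 46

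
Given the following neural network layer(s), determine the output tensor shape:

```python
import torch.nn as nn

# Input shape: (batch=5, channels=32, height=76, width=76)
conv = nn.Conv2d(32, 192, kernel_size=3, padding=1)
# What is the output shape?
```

Input: (5, 32, 76, 76) -> Output: (5, 192, 76, 76)

Answer: (5, 192, 76, 76)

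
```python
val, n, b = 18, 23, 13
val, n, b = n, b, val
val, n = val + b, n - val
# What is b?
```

Trace:
`val, n, b = 18, 23, 13` → val = 18; n = 23; b = 13
`val, n, b = n, b, val` → val = 23; n = 13; b = 18
`val, n = val + b, n - val` → val = 41; n = -10
So b = 18

Answer: 18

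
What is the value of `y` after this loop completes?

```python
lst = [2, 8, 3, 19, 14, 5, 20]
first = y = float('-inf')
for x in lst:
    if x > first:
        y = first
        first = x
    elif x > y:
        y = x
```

Second largest (with repeats) in [2, 8, 3, 19, 14, 5, 20]
`y` takes the values: -inf → 2 → 3 → 8 → 14 → 19

Answer: 19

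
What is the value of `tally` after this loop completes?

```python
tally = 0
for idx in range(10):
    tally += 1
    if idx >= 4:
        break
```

Loop breaks when idx reaches 4, tally is 5
`tally` takes the values: 0 → 1 → 2 → 3 → 4 → 5

Answer: 5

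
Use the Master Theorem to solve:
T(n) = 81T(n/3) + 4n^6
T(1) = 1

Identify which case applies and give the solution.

a=81, b=3, f(n)=4n^6. log_3(81) = 4. Since c=6 > 4 and the regularity condition holds (81(n/3)^6 = (81/3^6)n^6 with 81/3^6 < 1), Case 3 applies: T(n) = Θ(f(n)) = O(n^6).

Answer: O(n^6) - Case 3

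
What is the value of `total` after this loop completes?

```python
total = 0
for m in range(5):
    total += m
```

Sum of 0 to 4 = 10
`total` takes the values: 0 → 1 → 3 → 6 → 10

Answer: 10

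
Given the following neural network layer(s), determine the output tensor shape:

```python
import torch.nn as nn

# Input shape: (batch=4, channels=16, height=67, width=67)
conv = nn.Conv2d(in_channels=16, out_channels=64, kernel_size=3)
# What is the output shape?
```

Input: (4, 16, 67, 67) -> Output: (4, 64, 65, 65)

Answer: (4, 64, 65, 65)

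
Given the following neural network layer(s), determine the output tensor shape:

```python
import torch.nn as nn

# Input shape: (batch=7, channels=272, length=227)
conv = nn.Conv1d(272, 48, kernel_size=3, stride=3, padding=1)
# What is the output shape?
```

Input: (7, 272, 227) -> Output: (7, 48, 76)

Answer: (7, 48, 76)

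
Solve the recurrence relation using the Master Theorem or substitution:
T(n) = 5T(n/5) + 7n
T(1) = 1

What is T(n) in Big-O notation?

By Master Theorem: a=5, b=5, f(n)=7n. Since log_5(5) = 1 and f(n) = Θ(n^1), Case 2 applies. T(n) = O(n log n).

Answer: O(n log n)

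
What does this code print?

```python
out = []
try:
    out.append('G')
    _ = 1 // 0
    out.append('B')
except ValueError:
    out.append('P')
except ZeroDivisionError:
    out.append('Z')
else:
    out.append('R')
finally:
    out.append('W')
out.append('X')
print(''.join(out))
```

Execution trace: 'G' (try body) → 'Z' (except ZeroDivisionError) → 'W' (finally) → 'X' (after the try/except). Output: GZWX

Answer: GZWX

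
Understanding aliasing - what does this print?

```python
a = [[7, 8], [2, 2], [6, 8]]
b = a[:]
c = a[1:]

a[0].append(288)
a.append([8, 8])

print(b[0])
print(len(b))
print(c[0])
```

Key concept: slice with nested mutation.
Step by step:
`a = [[7, 8], [2, 2], [6, 8]]` → a = [[7, 8], [2, 2], [6, 8]]
`b = a[:]` → b = [[7, 8], [2, 2], [6, 8]]
`c = a[1:]` → c = [[2, 2], [6, 8]]
`a[0].append(288)` → a = [[7, 8, 288], [2, 2], [6, 8]]; b = [[7, 8, 288], [2, 2], [6, 8]]
`a.append([8, 8])` → a = [[7, 8, 288], [2, 2], [6, 8], [8, 8]]
`print(b[0])` → prints [7, 8, 288]
`print(len(b))` → prints 3
`print(c[0])` → prints [2, 2]

Answer:
[7, 8, 288]
3
[2, 2]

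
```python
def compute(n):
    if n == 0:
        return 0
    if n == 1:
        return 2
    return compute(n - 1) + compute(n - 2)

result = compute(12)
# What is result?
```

Build up from base cases: compute(0)=0, compute(1)=2, compute(2)=2, compute(3)=4, compute(4)=6, compute(5)=10, compute(6)=16, ..., compute(12)=288

Answer: 288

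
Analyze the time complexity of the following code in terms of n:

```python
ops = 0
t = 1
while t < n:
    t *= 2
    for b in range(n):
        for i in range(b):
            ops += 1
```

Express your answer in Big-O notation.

Each loop level contributes: log n × n × n. Multiplying the contributions gives O(n^2 log n).

Answer: O(n^2 log n)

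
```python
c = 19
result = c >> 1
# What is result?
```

Trace:
`c = 19` → c = 19
`result = c >> 1` → result = 9
So result = 9

Answer: 9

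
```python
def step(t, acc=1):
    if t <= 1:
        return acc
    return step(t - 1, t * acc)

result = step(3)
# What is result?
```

Accumulator trace (n, acc): (3, 1) -> (2, 3) -> (1, 6) -> return 6

Answer: 6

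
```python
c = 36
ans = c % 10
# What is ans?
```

Trace:
`c = 36` → c = 36
`ans = c % 10` → ans = 6
So ans = 6

Answer: 6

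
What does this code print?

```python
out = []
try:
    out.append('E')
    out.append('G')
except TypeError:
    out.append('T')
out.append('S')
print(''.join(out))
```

Execution trace: 'E' (try body) → 'G' (try body, no exception) → 'S' (after the try/except). Output: EGS

Answer: EGS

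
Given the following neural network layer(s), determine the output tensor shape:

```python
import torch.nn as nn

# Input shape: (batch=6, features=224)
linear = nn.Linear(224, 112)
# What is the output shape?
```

Input: (6, 224) -> Output: (6, 112)

Answer: (6, 112)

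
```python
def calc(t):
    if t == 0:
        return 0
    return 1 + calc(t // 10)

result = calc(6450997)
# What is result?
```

Count of digits of 6450997: 7

Answer: 7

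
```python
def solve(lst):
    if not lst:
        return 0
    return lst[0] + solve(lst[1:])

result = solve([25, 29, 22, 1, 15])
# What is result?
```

25 + 29 + 22 + 1 + 15 + 0 = 92

Answer: 92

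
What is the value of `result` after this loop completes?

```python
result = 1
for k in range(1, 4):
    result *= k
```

3! = 6
`result` takes the values: 1 → 2 → 6

Answer: 6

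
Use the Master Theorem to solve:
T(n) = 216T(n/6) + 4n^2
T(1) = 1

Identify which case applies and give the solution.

a=216, b=6, f(n)=4n^2. log_6(216) = 3. Since c=2 < 3, Case 1 applies: T(n) = Θ(n^log_b(a)) = O(n^3).

Answer: O(n^3) - Case 1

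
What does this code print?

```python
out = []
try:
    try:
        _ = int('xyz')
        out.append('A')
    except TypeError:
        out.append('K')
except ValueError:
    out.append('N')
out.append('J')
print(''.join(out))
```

Execution trace: 'N' (outer except ValueError) → 'J' (after the try/except). Output: NJ

Answer: NJ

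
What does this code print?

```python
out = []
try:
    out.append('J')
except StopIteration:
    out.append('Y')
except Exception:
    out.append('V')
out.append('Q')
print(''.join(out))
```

Execution trace: 'J' (try body, no exception) → 'Q' (after the try/except). Output: JQ

Answer: JQ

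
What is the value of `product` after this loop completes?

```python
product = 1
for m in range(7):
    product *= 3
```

3^7 = 2187
`product` takes the values: 1 → 3 → 9 → 27 → 81 → 243 → 729 → 2187

Answer: 2187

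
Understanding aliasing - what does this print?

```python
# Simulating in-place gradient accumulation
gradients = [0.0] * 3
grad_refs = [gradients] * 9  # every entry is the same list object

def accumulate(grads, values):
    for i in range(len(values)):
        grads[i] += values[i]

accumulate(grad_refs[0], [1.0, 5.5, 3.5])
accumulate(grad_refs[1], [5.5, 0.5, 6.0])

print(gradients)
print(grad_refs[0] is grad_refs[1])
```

Key concept: gradient accumulation aliasing.
Step by step:
`gradients = [0.0] * 3` → gradients = [0.0, 0.0, 0.0]
`grad_refs = [gradients] * 9` → grad_refs = [[0.0, 0.0, 0.0], [0.0, 0.0, 0.0], [0.0, 0.0, 0.0], [0.0, 0.0, 0.0], [0.0, 0.0, 0.0], [0.0, 0.0, 0.0], [0.0, 0.0, 0.0], [0.0, 0.0, 0.0], [0.0, 0.0, 0.0]]
`accumulate(grad_refs[0], [1.0, 5.5, 3.5])` → gradients = [1.0, 5.5, 3.5]; grad_refs = [[1.0, 5.5, 3.5], [1.0, 5.5, 3.5], [1.0, 5.5, 3.5], [1.0, 5.5, 3.5], [1.0, 5.5, 3.5], [1.0, 5.5, 3.5], [1.0, 5.5, 3.5], [1.0, 5.5, 3.5], [1.0, 5.5, 3.5]]
`accumulate(grad_refs[1], [5.5, 0.5, 6.0])` → gradients = [6.5, 6.0, 9.5]; grad_refs = [[6.5, 6.0, 9.5], [6.5, 6.0, 9.5], [6.5, 6.0, 9.5], [6.5, 6.0, 9.5], [6.5, 6.0, 9.5], [6.5, 6.0, 9.5], [6.5, 6.0, 9.5], [6.5, 6.0, 9.5], [6.5, 6.0, 9.5]]
`print(gradients)` → prints [6.5, 6.0, 9.5]
`print(grad_refs[0] is grad_refs[1])` → prints True

Answer:
[6.5, 6.0, 9.5]
True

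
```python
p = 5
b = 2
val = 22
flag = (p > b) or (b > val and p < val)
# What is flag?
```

Trace:
`p = 5` → p = 5
`b = 2` → b = 2
`val = 22` → val = 22
`flag = (p > b) or (b > val and p < val)` → flag = True
So flag = True

Answer: True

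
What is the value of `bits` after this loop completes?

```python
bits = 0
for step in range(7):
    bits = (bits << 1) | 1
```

Build 7 consecutive 1-bits: 0b1111111
`bits` takes the values: 0 → 1 → 3 → 7 → 15 → 31 → 63 → 127

Answer: 127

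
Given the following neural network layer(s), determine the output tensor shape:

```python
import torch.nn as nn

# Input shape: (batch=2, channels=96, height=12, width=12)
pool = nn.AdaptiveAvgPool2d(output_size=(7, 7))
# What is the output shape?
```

Input: (2, 96, 12, 12) -> Output: (2, 96, 7, 7)

Answer: (2, 96, 7, 7)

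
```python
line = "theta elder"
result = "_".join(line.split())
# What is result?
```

Trace:
`line = "theta elder"` → line = 'theta elder'
`result = "_".join(line.split())` → result = 'theta_elder'
So result = 'theta_elder'

Answer: 'theta_elder'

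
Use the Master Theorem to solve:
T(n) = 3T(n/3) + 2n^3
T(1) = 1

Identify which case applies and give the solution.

a=3, b=3, f(n)=2n^3. log_3(3) = 1. Since c=3 > 1 and the regularity condition holds (3(n/3)^3 = (3/3^3)n^3 with 3/3^3 < 1), Case 3 applies: T(n) = Θ(f(n)) = O(n^3).

Answer: O(n^3) - Case 3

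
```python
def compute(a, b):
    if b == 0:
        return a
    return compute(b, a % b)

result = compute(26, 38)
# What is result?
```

compute(26, 38) -> compute(38, 26) -> compute(26, 12) -> compute(12, 2) -> compute(2, 0) -> 2

Answer: 2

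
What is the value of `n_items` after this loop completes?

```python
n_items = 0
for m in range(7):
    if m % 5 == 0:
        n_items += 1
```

Count numbers divisible by 5 in range(7)
`n_items` takes the values: 0 → 1 → 2

Answer: 2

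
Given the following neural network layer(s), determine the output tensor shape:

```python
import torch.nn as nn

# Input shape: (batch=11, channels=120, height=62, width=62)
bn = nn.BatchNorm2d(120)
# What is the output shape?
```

Input: (11, 120, 62, 62) -> Output: (11, 120, 62, 62)

Answer: (11, 120, 62, 62)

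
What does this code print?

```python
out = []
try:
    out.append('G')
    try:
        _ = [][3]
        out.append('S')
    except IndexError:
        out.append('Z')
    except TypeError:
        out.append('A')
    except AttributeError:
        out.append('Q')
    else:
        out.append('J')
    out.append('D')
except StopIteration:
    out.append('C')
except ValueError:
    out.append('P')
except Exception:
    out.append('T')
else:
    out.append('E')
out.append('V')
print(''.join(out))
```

Execution trace: 'G' (try body) → 'Z' (inner except IndexError) → 'D' (try body, no exception) → 'E' (else) → 'V' (after the try/except). Output: GZDEV

Answer: GZDEV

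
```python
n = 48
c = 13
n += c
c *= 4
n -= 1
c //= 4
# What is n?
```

Trace:
`n = 48` → n = 48
`c = 13` → c = 13
`n += c` → n = 61
`c *= 4` → c = 52
`n -= 1` → n = 60
`c //= 4` → c = 13
So n = 60

Answer: 60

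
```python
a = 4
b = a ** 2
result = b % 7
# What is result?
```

Trace:
`a = 4` → a = 4
`b = a ** 2` → b = 16
`result = b % 7` → result = 2
So result = 2

Answer: 2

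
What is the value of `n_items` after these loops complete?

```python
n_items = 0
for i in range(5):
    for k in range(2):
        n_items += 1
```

5 * 2 = 10
`n_items` takes the values: 0 → 1 → 2 → 3 → 4 → 5 → 6 → 7 → 8 → 9 → 10

Answer: 10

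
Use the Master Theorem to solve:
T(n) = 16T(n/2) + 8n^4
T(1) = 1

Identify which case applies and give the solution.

a=16, b=2, f(n)=8n^4. log_2(16) = 4. Since c=4 = 4, Case 2 applies: T(n) = Θ(n^log_b(a) · log n) = O(n^4 log n).

Answer: O(n^4 log n) - Case 2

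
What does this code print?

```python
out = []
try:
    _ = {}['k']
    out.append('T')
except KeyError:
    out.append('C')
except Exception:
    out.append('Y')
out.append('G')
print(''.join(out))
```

Execution trace: 'C' (except KeyError) → 'G' (after the try/except). Output: CG

Answer: CG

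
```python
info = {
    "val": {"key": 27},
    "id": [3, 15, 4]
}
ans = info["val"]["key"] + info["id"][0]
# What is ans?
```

Trace:
`info = { ...` → info = {'val': {'key': 27}, 'id': [3, 15, 4]}
`ans = info["val"]["key"] + info["id"][0]` → ans = 30
So ans = 30

Answer: 30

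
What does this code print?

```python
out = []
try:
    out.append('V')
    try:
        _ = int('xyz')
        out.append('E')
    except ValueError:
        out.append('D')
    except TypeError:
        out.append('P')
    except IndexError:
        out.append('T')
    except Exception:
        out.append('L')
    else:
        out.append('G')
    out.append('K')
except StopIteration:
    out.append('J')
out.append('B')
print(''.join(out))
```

Execution trace: 'V' (try body) → 'D' (inner except ValueError) → 'K' (try body, no exception) → 'B' (after the try/except). Output: VDKB

Answer: VDKB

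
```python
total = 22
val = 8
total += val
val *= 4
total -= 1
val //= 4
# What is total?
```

Trace:
`total = 22` → total = 22
`val = 8` → val = 8
`total += val` → total = 30
`val *= 4` → val = 32
`total -= 1` → total = 29
`val //= 4` → val = 8
So total = 29

Answer: 29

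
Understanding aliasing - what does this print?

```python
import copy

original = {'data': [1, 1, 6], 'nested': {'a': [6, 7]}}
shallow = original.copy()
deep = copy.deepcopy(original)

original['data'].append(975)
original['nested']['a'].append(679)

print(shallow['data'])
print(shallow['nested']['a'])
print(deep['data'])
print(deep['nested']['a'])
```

Key concept: comparing shallow vs deep copy.
Step by step:
`original = {'data': [1, 1, 6], 'nested': {'a': [6, 7]}}` → original = {'data': [1, 1, 6], 'nested': {'a': [6, 7]}}
`shallow = original.copy()` → shallow = {'data': [1, 1, 6], 'nested': {'a': [6, 7]}}
`deep = copy.deepcopy(original)` → deep = {'data': [1, 1, 6], 'nested': {'a': [6, 7]}}
`original['data'].append(975)` → original = {'data': [1, 1, 6, 975], 'nested': {'a': [6, 7]}}; shallow = {'data': [1, 1, 6, 975], 'nested': {'a': [6, 7]}}
`original['nested']['a'].append(679)` → original = {'data': [1, 1, 6, 975], 'nested': {'a': [6, 7, 679]}}; shallow = {'data': [1, 1, 6, 975], 'nested': {'a': [6, 7, 679]}}
`print(shallow['data'])` → prints [1, 1, 6, 975]
`print(shallow['nested']['a'])` → prints [6, 7, 679]
`print(deep['data'])` → prints [1, 1, 6]
`print(deep['nested']['a'])` → prints [6, 7]

Answer:
[1, 1, 6, 975]
[6, 7, 679]
[1, 1, 6]
[6, 7]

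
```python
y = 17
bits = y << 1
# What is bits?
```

Trace:
`y = 17` → y = 17
`bits = y << 1` → bits = 34
So bits = 34

Answer: 34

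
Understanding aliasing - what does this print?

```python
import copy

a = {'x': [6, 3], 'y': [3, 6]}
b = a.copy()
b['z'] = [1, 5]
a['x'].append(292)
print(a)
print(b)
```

Key concept: shallow copy of dict with mutable values.
Step by step:
`a = {'x': [6, 3], 'y': [3, 6]}` → a = {'x': [6, 3], 'y': [3, 6]}
`b = a.copy()` → b = {'x': [6, 3], 'y': [3, 6]}
`b['z'] = [1, 5]` → b = {'x': [6, 3], 'y': [3, 6], 'z': [1, 5]}
`a['x'].append(292)` → a = {'x': [6, 3, 292], 'y': [3, 6]}; b = {'x': [6, 3, 292], 'y': [3, 6], 'z': [1, 5]}
`print(a)` → prints {'x': [6, 3, 292], 'y': [3, 6]}
`print(b)` → prints {'x': [6, 3, 292], 'y': [3, 6], 'z': [1, 5]}

Answer:
{'x': [6, 3, 292], 'y': [3, 6]}
{'x': [6, 3, 292], 'y': [3, 6], 'z': [1, 5]}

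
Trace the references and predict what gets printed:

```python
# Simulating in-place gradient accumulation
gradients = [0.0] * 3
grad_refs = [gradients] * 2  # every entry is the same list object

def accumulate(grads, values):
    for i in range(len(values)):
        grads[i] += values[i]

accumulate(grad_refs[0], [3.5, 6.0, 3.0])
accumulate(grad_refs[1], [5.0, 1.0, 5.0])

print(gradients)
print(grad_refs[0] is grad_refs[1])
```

Key concept: gradient accumulation aliasing.
Step by step:
`gradients = [0.0] * 3` → gradients = [0.0, 0.0, 0.0]
`grad_refs = [gradients] * 2` → grad_refs = [[0.0, 0.0, 0.0], [0.0, 0.0, 0.0]]
`accumulate(grad_refs[0], [3.5, 6.0, 3.0])` → gradients = [3.5, 6.0, 3.0]; grad_refs = [[3.5, 6.0, 3.0], [3.5, 6.0, 3.0]]
`accumulate(grad_refs[1], [5.0, 1.0, 5.0])` → gradients = [8.5, 7.0, 8.0]; grad_refs = [[8.5, 7.0, 8.0], [8.5, 7.0, 8.0]]
`print(gradients)` → prints [8.5, 7.0, 8.0]
`print(grad_refs[0] is grad_refs[1])` → prints True

Answer:
[8.5, 7.0, 8.0]
True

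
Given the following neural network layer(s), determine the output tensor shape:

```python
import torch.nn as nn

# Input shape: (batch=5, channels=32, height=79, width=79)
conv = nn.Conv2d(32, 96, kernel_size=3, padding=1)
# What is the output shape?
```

Input: (5, 32, 79, 79) -> Output: (5, 96, 79, 79)

Answer: (5, 96, 79, 79)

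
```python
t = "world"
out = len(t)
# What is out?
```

Trace:
`t = "world"` → t = 'world'
`out = len(t)` → out = 5
So out = 5

Answer: 5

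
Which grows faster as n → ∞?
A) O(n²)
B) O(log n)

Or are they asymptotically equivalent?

O(n²) vs O(log n): Higher order terms dominate.

Answer: A) O(n²) grows faster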